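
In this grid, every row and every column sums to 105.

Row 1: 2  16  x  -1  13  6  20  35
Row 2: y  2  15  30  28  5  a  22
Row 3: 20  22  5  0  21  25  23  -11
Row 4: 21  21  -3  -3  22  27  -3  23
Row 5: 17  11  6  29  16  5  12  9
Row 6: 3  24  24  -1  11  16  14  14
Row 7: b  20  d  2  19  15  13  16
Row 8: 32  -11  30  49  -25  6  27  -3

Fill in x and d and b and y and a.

Row 1: 2 + 16 − 1 + 13 + 6 + 20 + 35 = 91, so its missing entry is 105 − 91 = 14.
Column 3: 14 + 15 + 5 − 3 + 6 + 24 + 30 = 91, so its missing entry is 105 − 91 = 14.
Row 7: 20 + 14 + 2 + 19 + 15 + 13 + 16 = 99, so its missing entry is 105 − 99 = 6.
Column 1: 2 + 20 + 21 + 17 + 3 + 6 + 32 = 101, so its missing entry is 105 − 101 = 4.
Row 2: 4 + 2 + 15 + 30 + 28 + 5 + 22 = 106, so its missing entry is 105 − 106 = -1.

x = 14, d = 14, b = 6, y = 4, a = -1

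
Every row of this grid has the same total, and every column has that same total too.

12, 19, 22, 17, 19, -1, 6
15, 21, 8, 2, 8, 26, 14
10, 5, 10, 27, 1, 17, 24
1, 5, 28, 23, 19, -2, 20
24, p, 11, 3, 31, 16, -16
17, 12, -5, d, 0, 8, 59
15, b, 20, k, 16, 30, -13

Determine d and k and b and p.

Rows 1 and 2 both sum to 94, so that's the common total.
The known cells in row 6 total 91, leaving 94 − 91 = 3 for the blank.
The known cells in column 4 total 75, leaving 94 − 75 = 19 for the blank.
The known cells in row 7 total 87, leaving 94 − 87 = 7 for the blank.
The known cells in row 5 total 69, leaving 94 − 69 = 25 for the blank.

d = 3, k = 19, b = 7, p = 25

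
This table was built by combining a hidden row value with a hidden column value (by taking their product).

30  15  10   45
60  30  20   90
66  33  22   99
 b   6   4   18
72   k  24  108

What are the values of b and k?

b = 12, k = 36

Each row is a constant multiple of every other row — this is a multiplication table with the headers hidden.
Row 4 is 18/45 = 2/5 times row 1, so its entry in column 1 is 30 × 2/5 = 12.
Row 5 is 108/45 = 12/5 times row 1, so its entry in column 2 is 15 × 12/5 = 36.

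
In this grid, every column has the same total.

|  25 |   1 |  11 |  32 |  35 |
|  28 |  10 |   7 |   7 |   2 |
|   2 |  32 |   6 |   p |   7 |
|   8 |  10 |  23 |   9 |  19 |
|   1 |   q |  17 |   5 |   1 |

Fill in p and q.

p = 11, q = 11

Columns 1 and 5 both add up to 64, so every column sums to 64.
Column 4: 32 + 7 + 9 + 5 = 53, so the missing entry is 64 − 53 = 11.
Column 2: 1 + 10 + 32 + 10 = 53, so the missing entry is 64 − 53 = 11.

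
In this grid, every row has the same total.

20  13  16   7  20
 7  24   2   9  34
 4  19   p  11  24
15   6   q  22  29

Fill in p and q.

p = 18, q = 4

The complete rows each total 76.
Row 3 is missing 76 − 58 = 18 (since 4 + 19 + 11 + 24 = 58).
Row 4 is missing 76 − 72 = 4 (since 15 + 6 + 22 + 29 = 72).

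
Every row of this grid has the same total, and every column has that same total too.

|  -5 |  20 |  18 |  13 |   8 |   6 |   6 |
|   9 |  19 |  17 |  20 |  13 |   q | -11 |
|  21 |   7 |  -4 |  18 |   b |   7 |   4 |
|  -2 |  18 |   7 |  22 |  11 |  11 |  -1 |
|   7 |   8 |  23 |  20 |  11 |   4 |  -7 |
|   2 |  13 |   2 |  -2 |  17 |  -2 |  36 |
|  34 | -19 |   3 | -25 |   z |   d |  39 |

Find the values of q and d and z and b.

Rows 1 and 4 both sum to 66, so that's the common total.
The known cells in row 3 total 53, leaving 66 − 53 = 13 for the blank.
The known cells in column 5 total 73, leaving 66 − 73 = -7 for the blank.
The known cells in row 7 total 25, leaving 66 − 25 = 41 for the blank.
The known cells in row 2 total 67, leaving 66 − 67 = -1 for the blank.

q = -1, d = 41, z = -7, b = 13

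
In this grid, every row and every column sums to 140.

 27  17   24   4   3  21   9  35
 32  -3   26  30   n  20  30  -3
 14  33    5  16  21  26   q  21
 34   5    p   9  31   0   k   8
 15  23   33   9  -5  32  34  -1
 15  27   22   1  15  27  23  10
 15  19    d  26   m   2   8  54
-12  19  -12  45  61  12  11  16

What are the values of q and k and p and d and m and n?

Row 2 has 32 − 3 + 26 + 30 + 20 + 30 − 3 = 132; the blank must be 140 − 132 = 8.
Column 5 has 3 + 8 + 21 + 31 − 5 + 15 + 61 = 134; the blank must be 140 − 134 = 6.
Row 7 has 15 + 19 + 26 + 6 + 2 + 8 + 54 = 130; the blank must be 140 − 130 = 10.
Row 3 has 14 + 33 + 5 + 16 + 21 + 26 + 21 = 136; the blank must be 140 − 136 = 4.
Column 7 has 9 + 30 + 4 + 34 + 23 + 8 + 11 = 119; the blank must be 140 − 119 = 21.
Row 4 has 34 + 5 + 9 + 31 + 0 + 21 + 8 = 108; the blank must be 140 − 108 = 32.

q = 4, k = 21, p = 32, d = 10, m = 6, n = 8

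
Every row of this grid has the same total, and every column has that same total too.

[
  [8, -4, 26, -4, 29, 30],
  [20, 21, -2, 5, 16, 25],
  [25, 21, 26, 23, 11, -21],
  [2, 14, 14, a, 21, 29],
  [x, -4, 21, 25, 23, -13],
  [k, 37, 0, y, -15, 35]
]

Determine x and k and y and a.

x = 33, k = -3, y = 31, a = 5

Rows 1 and 2 both sum to 85, so that's the common total.
Row 5: -4 + 21 + 25 + 23 − 13 = 52, so its missing entry is 85 − 52 = 33.
Column 1: 8 + 20 + 25 + 2 + 33 = 88, so its missing entry is 85 − 88 = -3.
Row 6: -3 + 37 + 0 − 15 + 35 = 54, so its missing entry is 85 − 54 = 31.
Row 4: 2 + 14 + 14 + 21 + 29 = 80, so its missing entry is 85 − 80 = 5.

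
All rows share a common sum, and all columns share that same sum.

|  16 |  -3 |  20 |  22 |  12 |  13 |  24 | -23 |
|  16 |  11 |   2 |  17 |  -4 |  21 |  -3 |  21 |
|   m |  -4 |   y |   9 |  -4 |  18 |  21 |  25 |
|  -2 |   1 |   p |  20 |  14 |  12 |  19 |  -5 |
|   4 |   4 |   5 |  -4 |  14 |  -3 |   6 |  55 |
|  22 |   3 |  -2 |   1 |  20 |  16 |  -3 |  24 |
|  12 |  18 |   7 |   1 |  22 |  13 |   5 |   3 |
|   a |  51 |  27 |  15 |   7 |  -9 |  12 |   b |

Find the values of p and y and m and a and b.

p = 22, y = 0, m = 16, a = -3, b = -19

Rows 1 and 2 both sum to 81, so that's the common total.
Column 8: -23 + 21 + 25 − 5 + 55 + 24 + 3 = 100, so its missing entry is 81 − 100 = -19.
Row 8: 51 + 27 + 15 + 7 − 9 + 12 − 19 = 84, so its missing entry is 81 − 84 = -3.
Column 1: 16 + 16 − 2 + 4 + 22 + 12 − 3 = 65, so its missing entry is 81 − 65 = 16.
Row 3: 16 − 4 + 9 − 4 + 18 + 21 + 25 = 81, so its missing entry is 81 − 81 = 0.
Row 4: -2 + 1 + 20 + 14 + 12 + 19 − 5 = 59, so its missing entry is 81 − 59 = 22.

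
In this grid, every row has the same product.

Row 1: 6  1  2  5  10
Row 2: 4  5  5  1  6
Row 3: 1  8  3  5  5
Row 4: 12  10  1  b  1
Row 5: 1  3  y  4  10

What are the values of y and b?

Rows 2 and 3 each multiply to 600, so every row has product 600.
Row 5: 1×3×4×10 = 120, so the missing entry is 600 ÷ 120 = 5.
Row 4: 12×10×1×1 = 120, so the missing entry is 600 ÷ 120 = 5.

y = 5, b = 5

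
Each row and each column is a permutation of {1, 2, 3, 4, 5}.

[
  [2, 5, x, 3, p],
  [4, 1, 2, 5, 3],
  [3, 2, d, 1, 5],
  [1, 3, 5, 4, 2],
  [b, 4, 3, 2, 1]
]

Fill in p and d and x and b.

p = 4, d = 4, x = 1, b = 5

For row 5, column 1: row 5 already has {1, 2, 3, 4}; that leaves 5.
At (row 1, col 5): column 5 already has {1, 2, 3, 5}, so the value is 4.
Cell (1,3): row 1 already has {2, 3, 4, 5} → 1.
At (row 3, col 3): row 3 already has {1, 2, 3, 5}, so the value is 4.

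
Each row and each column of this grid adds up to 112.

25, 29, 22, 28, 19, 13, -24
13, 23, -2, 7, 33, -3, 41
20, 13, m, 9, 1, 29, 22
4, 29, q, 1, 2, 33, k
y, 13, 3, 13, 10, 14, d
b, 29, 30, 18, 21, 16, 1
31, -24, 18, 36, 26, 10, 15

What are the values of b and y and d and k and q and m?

Row 3 has 20 + 13 + 9 + 1 + 29 + 22 = 94; the blank must be 112 − 94 = 18.
Row 6 has 29 + 30 + 18 + 21 + 16 + 1 = 115; the blank must be 112 − 115 = -3.
Column 1 has 25 + 13 + 20 + 4 − 3 + 31 = 90; the blank must be 112 − 90 = 22.
Row 5 has 22 + 13 + 3 + 13 + 10 + 14 = 75; the blank must be 112 − 75 = 37.
Column 7 has -24 + 41 + 22 + 37 + 1 + 15 = 92; the blank must be 112 − 92 = 20.
Row 4 has 4 + 29 + 1 + 2 + 33 + 20 = 89; the blank must be 112 − 89 = 23.

b = -3, y = 22, d = 37, k = 20, q = 23, m = 18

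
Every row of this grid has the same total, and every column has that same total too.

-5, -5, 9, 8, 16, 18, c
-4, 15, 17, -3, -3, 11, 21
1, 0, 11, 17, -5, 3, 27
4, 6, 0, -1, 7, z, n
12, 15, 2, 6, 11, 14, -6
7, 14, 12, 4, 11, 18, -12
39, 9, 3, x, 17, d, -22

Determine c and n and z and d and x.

Rows 2 and 3 both sum to 54, so that's the common total.
Row 1 has -5 − 5 + 9 + 8 + 16 + 18 = 41; the blank must be 54 − 41 = 13.
Column 7 has 13 + 21 + 27 − 6 − 12 − 22 = 21; the blank must be 54 − 21 = 33.
Column 4 has 8 − 3 + 17 − 1 + 6 + 4 = 31; the blank must be 54 − 31 = 23.
Row 7 has 39 + 9 + 3 + 23 + 17 − 22 = 69; the blank must be 54 − 69 = -15.
Row 4 has 4 + 6 + 0 − 1 + 7 + 33 = 49; the blank must be 54 − 49 = 5.

c = 13, n = 33, z = 5, d = -15, x = 23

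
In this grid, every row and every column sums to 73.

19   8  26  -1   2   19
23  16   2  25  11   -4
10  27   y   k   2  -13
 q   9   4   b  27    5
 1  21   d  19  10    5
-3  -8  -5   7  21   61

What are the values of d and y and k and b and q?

d = 17, y = 29, k = 18, b = 5, q = 23

Row 5: 1 + 21 + 19 + 10 + 5 = 56, so its missing entry is 73 − 56 = 17.
Column 1: 19 + 23 + 10 + 1 − 3 = 50, so its missing entry is 73 − 50 = 23.
Row 4: 23 + 9 + 4 + 27 + 5 = 68, so its missing entry is 73 − 68 = 5.
Column 4: -1 + 25 + 5 + 19 + 7 = 55, so its missing entry is 73 − 55 = 18.
Row 3: 10 + 27 + 18 + 2 − 13 = 44, so its missing entry is 73 − 44 = 29.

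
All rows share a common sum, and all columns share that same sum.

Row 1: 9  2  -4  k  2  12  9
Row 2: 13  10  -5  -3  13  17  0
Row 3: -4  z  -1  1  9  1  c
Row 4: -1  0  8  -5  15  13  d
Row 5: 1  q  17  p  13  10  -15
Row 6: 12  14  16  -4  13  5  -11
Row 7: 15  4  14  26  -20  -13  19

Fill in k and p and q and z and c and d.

k = 15, p = 15, q = 4, z = 11, c = 28, d = 15

Rows 2 and 6 both sum to 45, so that's the common total.
The known cells in row 1 total 30, leaving 45 − 30 = 15 for the blank.
The known cells in column 4 total 30, leaving 45 − 30 = 15 for the blank.
The known cells in row 4 total 30, leaving 45 − 30 = 15 for the blank.
The known cells in column 7 total 17, leaving 45 − 17 = 28 for the blank.
The known cells in row 3 total 34, leaving 45 − 34 = 11 for the blank.
The known cells in row 5 total 41, leaving 45 − 41 = 4 for the blank.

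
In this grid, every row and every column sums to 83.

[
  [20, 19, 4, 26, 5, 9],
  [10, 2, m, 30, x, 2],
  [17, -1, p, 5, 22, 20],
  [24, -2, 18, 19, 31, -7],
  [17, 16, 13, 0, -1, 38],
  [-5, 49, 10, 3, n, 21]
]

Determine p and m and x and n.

Row 6: -5 + 49 + 10 + 3 + 21 = 78, so its missing entry is 83 − 78 = 5.
Column 5: 5 + 22 + 31 − 1 + 5 = 62, so its missing entry is 83 − 62 = 21.
Row 2: 10 + 2 + 30 + 21 + 2 = 65, so its missing entry is 83 − 65 = 18.
Row 3: 17 − 1 + 5 + 22 + 20 = 63, so its missing entry is 83 − 63 = 20.

p = 20, m = 18, x = 21, n = 5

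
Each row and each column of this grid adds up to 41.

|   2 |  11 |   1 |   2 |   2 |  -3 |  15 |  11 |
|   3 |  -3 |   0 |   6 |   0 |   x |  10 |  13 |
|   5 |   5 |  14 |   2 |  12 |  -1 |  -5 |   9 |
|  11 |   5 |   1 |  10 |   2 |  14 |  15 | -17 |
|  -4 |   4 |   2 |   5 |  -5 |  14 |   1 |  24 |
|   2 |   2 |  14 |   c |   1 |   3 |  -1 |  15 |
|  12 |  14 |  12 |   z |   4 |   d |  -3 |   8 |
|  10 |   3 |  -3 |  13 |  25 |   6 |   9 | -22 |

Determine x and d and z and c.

Row 6 has 2 + 2 + 14 + 1 + 3 − 1 + 15 = 36; the blank must be 41 − 36 = 5.
Column 4 has 2 + 6 + 2 + 10 + 5 + 5 + 13 = 43; the blank must be 41 − 43 = -2.
Row 7 has 12 + 14 + 12 − 2 + 4 − 3 + 8 = 45; the blank must be 41 − 45 = -4.
Row 2 has 3 − 3 + 0 + 6 + 0 + 10 + 13 = 29; the blank must be 41 − 29 = 12.

x = 12, d = -4, z = -2, c = 5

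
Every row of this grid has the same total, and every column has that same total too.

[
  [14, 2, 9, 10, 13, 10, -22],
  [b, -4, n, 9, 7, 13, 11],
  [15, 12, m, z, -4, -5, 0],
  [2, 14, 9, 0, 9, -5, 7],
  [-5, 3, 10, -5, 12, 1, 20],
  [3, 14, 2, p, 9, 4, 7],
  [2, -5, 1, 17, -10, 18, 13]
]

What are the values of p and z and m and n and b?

p = -3, z = 8, m = 10, n = -5, b = 5

Rows 1 and 4 both sum to 36, so that's the common total.
The known cells in column 1 total 31, leaving 36 − 31 = 5 for the blank.
The known cells in row 2 total 41, leaving 36 − 41 = -5 for the blank.
The known cells in column 3 total 26, leaving 36 − 26 = 10 for the blank.
The known cells in row 3 total 28, leaving 36 − 28 = 8 for the blank.
The known cells in row 6 total 39, leaving 36 − 39 = -3 for the blank.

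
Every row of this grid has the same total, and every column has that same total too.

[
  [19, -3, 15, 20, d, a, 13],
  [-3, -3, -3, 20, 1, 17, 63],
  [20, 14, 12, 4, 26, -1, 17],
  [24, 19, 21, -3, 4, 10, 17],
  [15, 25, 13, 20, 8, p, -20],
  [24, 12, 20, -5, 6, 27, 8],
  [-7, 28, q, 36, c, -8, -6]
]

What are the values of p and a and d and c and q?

p = 31, a = 16, d = 12, c = 35, q = 14

Rows 2 and 3 both sum to 92, so that's the common total.
Column 3 has 15 − 3 + 12 + 21 + 13 + 20 = 78; the blank must be 92 − 78 = 14.
Row 7 has -7 + 28 + 14 + 36 − 8 − 6 = 57; the blank must be 92 − 57 = 35.
Column 5 has 1 + 26 + 4 + 8 + 6 + 35 = 80; the blank must be 92 − 80 = 12.
Row 5 has 15 + 25 + 13 + 20 + 8 − 20 = 61; the blank must be 92 − 61 = 31.
Row 1 has 19 − 3 + 15 + 20 + 12 + 13 = 76; the blank must be 92 − 76 = 16.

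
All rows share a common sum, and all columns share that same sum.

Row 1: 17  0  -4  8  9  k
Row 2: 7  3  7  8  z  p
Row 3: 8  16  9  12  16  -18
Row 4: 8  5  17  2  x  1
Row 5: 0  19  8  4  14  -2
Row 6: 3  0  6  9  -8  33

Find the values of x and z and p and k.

x = 10, z = 2, p = 16, k = 13

Rows 3 and 5 both sum to 43, so that's the common total.
The known cells in row 1 total 30, leaving 43 − 30 = 13 for the blank.
The known cells in row 4 total 33, leaving 43 − 33 = 10 for the blank.
The known cells in column 5 total 41, leaving 43 − 41 = 2 for the blank.
The known cells in row 2 total 27, leaving 43 − 27 = 16 for the blank.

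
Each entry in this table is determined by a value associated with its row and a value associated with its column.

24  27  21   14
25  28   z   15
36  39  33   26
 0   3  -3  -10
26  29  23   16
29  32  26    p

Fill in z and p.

The difference between any two rows is the same in every column — this is an addition table with the headers hidden.
Row 2 minus row 1 is 28 − 27 = 1, so its entry in column 3 is 21 + 1 = 22.
Row 6 minus row 1 is 32 − 27 = 5, so its entry in column 4 is 14 + 5 = 19.

z = 22, p = 19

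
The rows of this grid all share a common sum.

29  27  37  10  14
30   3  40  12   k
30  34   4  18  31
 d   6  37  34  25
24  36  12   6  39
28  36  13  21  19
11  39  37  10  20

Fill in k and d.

k = 32, d = 15

The complete rows each total 117.
Row 2 is missing 117 − 85 = 32 (since 30 + 3 + 40 + 12 = 85).
Row 4 is missing 117 − 102 = 15 (since 6 + 37 + 34 + 25 = 102).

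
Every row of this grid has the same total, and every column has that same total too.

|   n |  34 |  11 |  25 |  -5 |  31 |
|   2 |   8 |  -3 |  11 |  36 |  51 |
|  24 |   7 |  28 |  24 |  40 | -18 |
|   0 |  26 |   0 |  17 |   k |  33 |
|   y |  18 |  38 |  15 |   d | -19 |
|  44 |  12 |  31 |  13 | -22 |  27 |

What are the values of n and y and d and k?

n = 9, y = 26, d = 27, k = 29

Rows 2 and 3 both sum to 105, so that's the common total.
The known cells in row 4 total 76, leaving 105 − 76 = 29 for the blank.
The known cells in column 5 total 78, leaving 105 − 78 = 27 for the blank.
The known cells in row 5 total 79, leaving 105 − 79 = 26 for the blank.
The known cells in row 1 total 96, leaving 105 − 96 = 9 for the blank.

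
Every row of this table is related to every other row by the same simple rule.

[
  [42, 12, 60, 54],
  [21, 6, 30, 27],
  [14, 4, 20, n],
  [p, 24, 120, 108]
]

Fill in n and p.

n = 18, p = 84

Each row is a constant multiple of every other row — this is a multiplication table with the headers hidden.
Row 3 is 4/12 = 1/3 times row 1, so its entry in column 4 is 54 × 1/3 = 18.
Row 4 is 24/12 = 2/1 times row 1, so its entry in column 1 is 42 × 2/1 = 84.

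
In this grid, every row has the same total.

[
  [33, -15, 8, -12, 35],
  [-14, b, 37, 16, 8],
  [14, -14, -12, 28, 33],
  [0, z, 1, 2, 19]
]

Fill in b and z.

b = 2, z = 27

The complete rows each total 49.
Row 2 is missing 49 − 47 = 2 (since -14 + 37 + 16 + 8 = 47).
Row 4 is missing 49 − 22 = 27 (since 0 + 1 + 2 + 19 = 22).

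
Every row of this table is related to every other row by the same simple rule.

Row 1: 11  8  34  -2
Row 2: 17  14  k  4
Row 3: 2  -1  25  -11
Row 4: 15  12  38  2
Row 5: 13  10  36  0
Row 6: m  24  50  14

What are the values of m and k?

m = 27, k = 40

The difference between any two rows is the same in every column — this is an addition table with the headers hidden.
Row 6 minus row 1 is 24 − 8 = 16, so its entry in column 1 is 11 + 16 = 27.
Row 2 minus row 1 is 14 − 8 = 6, so its entry in column 3 is 34 + 6 = 40.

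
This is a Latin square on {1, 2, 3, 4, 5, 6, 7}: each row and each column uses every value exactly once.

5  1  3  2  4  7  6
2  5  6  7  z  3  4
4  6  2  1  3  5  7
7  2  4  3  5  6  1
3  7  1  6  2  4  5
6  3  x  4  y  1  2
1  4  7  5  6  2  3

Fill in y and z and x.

y = 7, z = 1, x = 5

At (row 2, col 5): row 2 already has {2, 3, 4, 5, 6, 7}, so the value is 1.
At (row 6, col 5): column 5 already has {1, 2, 3, 4, 5, 6}, so the value is 7.
For row 6, column 3: row 6 already has {1, 2, 3, 4, 6, 7}; that leaves 5.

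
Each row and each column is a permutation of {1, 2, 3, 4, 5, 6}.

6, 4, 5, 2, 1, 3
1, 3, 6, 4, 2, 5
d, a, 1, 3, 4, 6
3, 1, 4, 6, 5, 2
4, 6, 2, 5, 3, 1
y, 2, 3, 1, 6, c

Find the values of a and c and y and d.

At (row 6, col 6): column 6 already has {1, 2, 3, 5, 6}, so the value is 4.
Cell (6,1): row 6 already has {1, 2, 3, 4, 6} → 5.
Cell (3,1): column 1 already has {1, 3, 4, 5, 6} → 2.
Cell (3,2): row 3 already has {1, 2, 3, 4, 6} → 5.

a = 5, c = 4, y = 5, d = 2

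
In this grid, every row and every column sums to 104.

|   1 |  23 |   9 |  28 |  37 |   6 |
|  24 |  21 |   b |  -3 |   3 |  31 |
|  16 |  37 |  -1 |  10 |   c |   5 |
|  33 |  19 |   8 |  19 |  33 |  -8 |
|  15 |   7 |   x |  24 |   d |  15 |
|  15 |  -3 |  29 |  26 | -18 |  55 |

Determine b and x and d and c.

b = 28, x = 31, d = 12, c = 37

Row 3 has 16 + 37 − 1 + 10 + 5 = 67; the blank must be 104 − 67 = 37.
Column 5 has 37 + 3 + 37 + 33 − 18 = 92; the blank must be 104 − 92 = 12.
Row 2 has 24 + 21 − 3 + 3 + 31 = 76; the blank must be 104 − 76 = 28.
Row 5 has 15 + 7 + 24 + 12 + 15 = 73; the blank must be 104 − 73 = 31.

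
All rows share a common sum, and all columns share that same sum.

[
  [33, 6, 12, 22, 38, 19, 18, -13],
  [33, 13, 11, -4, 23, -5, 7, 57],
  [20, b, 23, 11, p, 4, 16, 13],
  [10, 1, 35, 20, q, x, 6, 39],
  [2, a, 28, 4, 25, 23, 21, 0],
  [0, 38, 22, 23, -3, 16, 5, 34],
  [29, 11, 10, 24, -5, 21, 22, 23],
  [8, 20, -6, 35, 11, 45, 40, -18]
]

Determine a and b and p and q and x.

Rows 1 and 2 both sum to 135, so that's the common total.
Row 5: 2 + 28 + 4 + 25 + 23 + 21 + 0 = 103, so its missing entry is 135 − 103 = 32.
Column 2: 6 + 13 + 1 + 32 + 38 + 11 + 20 = 121, so its missing entry is 135 − 121 = 14.
Row 3: 20 + 14 + 23 + 11 + 4 + 16 + 13 = 101, so its missing entry is 135 − 101 = 34.
Column 5: 38 + 23 + 34 + 25 − 3 − 5 + 11 = 123, so its missing entry is 135 − 123 = 12.
Row 4: 10 + 1 + 35 + 20 + 12 + 6 + 39 = 123, so its missing entry is 135 − 123 = 12.

a = 32, b = 14, p = 34, q = 12, x = 12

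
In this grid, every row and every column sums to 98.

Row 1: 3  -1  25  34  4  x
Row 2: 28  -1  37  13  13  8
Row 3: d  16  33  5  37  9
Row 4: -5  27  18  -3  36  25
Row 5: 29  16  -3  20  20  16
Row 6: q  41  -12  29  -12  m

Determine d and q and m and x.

Row 3: 16 + 33 + 5 + 37 + 9 = 100, so its missing entry is 98 − 100 = -2.
Column 1: 3 + 28 − 2 − 5 + 29 = 53, so its missing entry is 98 − 53 = 45.
Row 6: 45 + 41 − 12 + 29 − 12 = 91, so its missing entry is 98 − 91 = 7.
Row 1: 3 − 1 + 25 + 34 + 4 = 65, so its missing entry is 98 − 65 = 33.

d = -2, q = 45, m = 7, x = 33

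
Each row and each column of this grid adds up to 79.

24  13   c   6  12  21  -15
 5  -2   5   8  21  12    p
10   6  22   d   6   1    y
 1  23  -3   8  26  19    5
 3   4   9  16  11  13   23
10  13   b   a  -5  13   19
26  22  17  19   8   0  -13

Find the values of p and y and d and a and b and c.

p = 30, y = 30, d = 4, a = 18, b = 11, c = 18

Row 1 has 24 + 13 + 6 + 12 + 21 − 15 = 61; the blank must be 79 − 61 = 18.
Row 2 has 5 − 2 + 5 + 8 + 21 + 12 = 49; the blank must be 79 − 49 = 30.
Column 7 has -15 + 30 + 5 + 23 + 19 − 13 = 49; the blank must be 79 − 49 = 30.
Row 3 has 10 + 6 + 22 + 6 + 1 + 30 = 75; the blank must be 79 − 75 = 4.
Column 4 has 6 + 8 + 4 + 8 + 16 + 19 = 61; the blank must be 79 − 61 = 18.
Row 6 has 10 + 13 + 18 − 5 + 13 + 19 = 68; the blank must be 79 − 68 = 11.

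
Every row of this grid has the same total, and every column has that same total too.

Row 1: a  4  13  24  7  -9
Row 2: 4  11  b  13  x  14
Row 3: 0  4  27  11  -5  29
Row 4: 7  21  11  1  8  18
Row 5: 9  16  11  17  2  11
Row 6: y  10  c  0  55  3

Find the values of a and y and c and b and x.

Rows 3 and 4 both sum to 66, so that's the common total.
The known cells in row 1 total 39, leaving 66 − 39 = 27 for the blank.
The known cells in column 5 total 67, leaving 66 − 67 = -1 for the blank.
The known cells in row 2 total 41, leaving 66 − 41 = 25 for the blank.
The known cells in column 1 total 47, leaving 66 − 47 = 19 for the blank.
The known cells in row 6 total 87, leaving 66 − 87 = -21 for the blank.

a = 27, y = 19, c = -21, b = 25, x = -1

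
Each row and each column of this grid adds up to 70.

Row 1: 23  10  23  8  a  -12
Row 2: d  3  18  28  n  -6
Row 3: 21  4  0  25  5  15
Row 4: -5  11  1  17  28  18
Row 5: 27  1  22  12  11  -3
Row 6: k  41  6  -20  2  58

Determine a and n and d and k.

a = 18, n = 6, d = 21, k = -17

Row 6 has 41 + 6 − 20 + 2 + 58 = 87; the blank must be 70 − 87 = -17.
Column 1 has 23 + 21 − 5 + 27 − 17 = 49; the blank must be 70 − 49 = 21.
Row 1 has 23 + 10 + 23 + 8 − 12 = 52; the blank must be 70 − 52 = 18.
Row 2 has 21 + 3 + 18 + 28 − 6 = 64; the blank must be 70 − 64 = 6.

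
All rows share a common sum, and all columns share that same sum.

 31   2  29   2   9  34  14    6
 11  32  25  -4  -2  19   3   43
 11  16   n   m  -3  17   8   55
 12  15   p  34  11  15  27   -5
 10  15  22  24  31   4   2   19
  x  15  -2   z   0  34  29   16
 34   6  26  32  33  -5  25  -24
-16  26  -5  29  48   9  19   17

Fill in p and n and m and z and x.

Rows 1 and 2 both sum to 127, so that's the common total.
Column 1: 31 + 11 + 11 + 12 + 10 + 34 − 16 = 93, so its missing entry is 127 − 93 = 34.
Row 6: 34 + 15 − 2 + 0 + 34 + 29 + 16 = 126, so its missing entry is 127 − 126 = 1.
Column 4: 2 − 4 + 34 + 24 + 1 + 32 + 29 = 118, so its missing entry is 127 − 118 = 9.
Row 3: 11 + 16 + 9 − 3 + 17 + 8 + 55 = 113, so its missing entry is 127 − 113 = 14.
Row 4: 12 + 15 + 34 + 11 + 15 + 27 − 5 = 109, so its missing entry is 127 − 109 = 18.

p = 18, n = 14, m = 9, z = 1, x = 34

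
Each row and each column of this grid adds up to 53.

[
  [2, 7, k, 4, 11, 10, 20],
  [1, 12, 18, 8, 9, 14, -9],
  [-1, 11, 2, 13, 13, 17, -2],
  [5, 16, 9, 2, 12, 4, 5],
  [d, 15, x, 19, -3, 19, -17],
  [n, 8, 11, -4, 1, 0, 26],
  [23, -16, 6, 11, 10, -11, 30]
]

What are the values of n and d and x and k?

n = 11, d = 12, x = 8, k = -1

Row 1 has 2 + 7 + 4 + 11 + 10 + 20 = 54; the blank must be 53 − 54 = -1.
Row 6 has 8 + 11 − 4 + 1 + 0 + 26 = 42; the blank must be 53 − 42 = 11.
Column 1 has 2 + 1 − 1 + 5 + 11 + 23 = 41; the blank must be 53 − 41 = 12.
Row 5 has 12 + 15 + 19 − 3 + 19 − 17 = 45; the blank must be 53 − 45 = 8.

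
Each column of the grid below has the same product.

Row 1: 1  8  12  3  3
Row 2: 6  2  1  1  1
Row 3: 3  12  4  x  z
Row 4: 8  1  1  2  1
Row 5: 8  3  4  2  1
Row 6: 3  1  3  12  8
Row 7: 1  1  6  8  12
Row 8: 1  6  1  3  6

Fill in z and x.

z = 2, x = 1

Columns 1 and 2 each multiply to 3456, so every column has product 3456.
Column 5: 3×1×1×1×8×12×6 = 1728, so the missing entry is 3456 ÷ 1728 = 2.
Column 4: 3×1×2×2×12×8×3 = 3456, so the missing entry is 3456 ÷ 3456 = 1.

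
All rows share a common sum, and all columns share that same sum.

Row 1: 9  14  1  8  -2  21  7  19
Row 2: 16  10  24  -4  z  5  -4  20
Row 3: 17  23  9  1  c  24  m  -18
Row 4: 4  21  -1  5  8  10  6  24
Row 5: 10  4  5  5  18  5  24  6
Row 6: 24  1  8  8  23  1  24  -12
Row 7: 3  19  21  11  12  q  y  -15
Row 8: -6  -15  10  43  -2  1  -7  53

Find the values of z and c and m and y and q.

Rows 1 and 4 both sum to 77, so that's the common total.
Column 6: 21 + 5 + 24 + 10 + 5 + 1 + 1 = 67, so its missing entry is 77 − 67 = 10.
Row 2: 16 + 10 + 24 − 4 + 5 − 4 + 20 = 67, so its missing entry is 77 − 67 = 10.
Column 5: -2 + 10 + 8 + 18 + 23 + 12 − 2 = 67, so its missing entry is 77 − 67 = 10.
Row 3: 17 + 23 + 9 + 1 + 10 + 24 − 18 = 66, so its missing entry is 77 − 66 = 11.
Row 7: 3 + 19 + 21 + 11 + 12 + 10 − 15 = 61, so its missing entry is 77 − 61 = 16.

z = 10, c = 10, m = 11, y = 16, q = 10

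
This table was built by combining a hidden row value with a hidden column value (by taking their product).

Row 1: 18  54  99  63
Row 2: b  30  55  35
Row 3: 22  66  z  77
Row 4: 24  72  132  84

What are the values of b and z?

Each row is a constant multiple of every other row — this is a multiplication table with the headers hidden.
Row 2 is 35/63 = 5/9 times row 1, so its entry in column 1 is 18 × 5/9 = 10.
Row 3 is 77/63 = 11/9 times row 1, so its entry in column 3 is 99 × 11/9 = 121.

b = 10, z = 121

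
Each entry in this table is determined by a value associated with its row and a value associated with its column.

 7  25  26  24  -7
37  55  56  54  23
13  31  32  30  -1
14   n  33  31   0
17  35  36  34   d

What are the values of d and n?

The difference between any two rows is the same in every column — this is an addition table with the headers hidden.
Row 5 minus row 1 is 34 − 24 = 10, so its entry in column 5 is -7 + 10 = 3.
Row 4 minus row 1 is 31 − 24 = 7, so its entry in column 2 is 25 + 7 = 32.

d = 3, n = 32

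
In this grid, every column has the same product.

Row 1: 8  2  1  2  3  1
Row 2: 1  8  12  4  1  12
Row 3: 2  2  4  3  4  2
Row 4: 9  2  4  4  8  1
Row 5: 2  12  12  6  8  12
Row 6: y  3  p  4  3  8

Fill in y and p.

y = 8, p = 1

Columns 4 and 6 each multiply to 2304, so every column has product 2304.
Column 1: 8×1×2×9×2 = 288, so the missing entry is 2304 ÷ 288 = 8.
Column 3: 1×12×4×4×12 = 2304, so the missing entry is 2304 ÷ 2304 = 1.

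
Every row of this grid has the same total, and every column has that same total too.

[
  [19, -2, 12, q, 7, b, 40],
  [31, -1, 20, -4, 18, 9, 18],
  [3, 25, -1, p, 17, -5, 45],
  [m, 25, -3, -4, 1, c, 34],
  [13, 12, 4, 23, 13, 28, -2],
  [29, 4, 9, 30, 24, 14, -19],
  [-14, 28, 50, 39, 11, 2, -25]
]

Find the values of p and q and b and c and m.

Rows 2 and 5 both sum to 91, so that's the common total.
The known cells in column 1 total 81, leaving 91 − 81 = 10 for the blank.
The known cells in row 3 total 84, leaving 91 − 84 = 7 for the blank.
The known cells in column 4 total 91, leaving 91 − 91 = 0 for the blank.
The known cells in row 1 total 76, leaving 91 − 76 = 15 for the blank.
The known cells in row 4 total 63, leaving 91 − 63 = 28 for the blank.

p = 7, q = 0, b = 15, c = 28, m = 10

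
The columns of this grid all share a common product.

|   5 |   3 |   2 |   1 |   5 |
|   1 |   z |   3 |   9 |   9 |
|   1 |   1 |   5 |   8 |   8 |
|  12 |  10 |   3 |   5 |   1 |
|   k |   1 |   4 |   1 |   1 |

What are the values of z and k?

Columns 3 and 4 each multiply to 360, so every column has product 360.
Column 2: 3×1×10×1 = 30, so the missing entry is 360 ÷ 30 = 12.
Column 1: 5×1×1×12 = 60, so the missing entry is 360 ÷ 60 = 6.

z = 12, k = 6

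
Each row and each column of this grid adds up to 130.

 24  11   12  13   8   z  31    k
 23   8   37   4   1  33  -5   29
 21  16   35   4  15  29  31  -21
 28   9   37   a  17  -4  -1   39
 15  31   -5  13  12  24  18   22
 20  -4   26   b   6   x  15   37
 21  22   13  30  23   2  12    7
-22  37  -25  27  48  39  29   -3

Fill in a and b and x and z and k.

The known cells in column 8 total 110, leaving 130 − 110 = 20 for the blank.
The known cells in row 4 total 125, leaving 130 − 125 = 5 for the blank.
The known cells in row 1 total 119, leaving 130 − 119 = 11 for the blank.
The known cells in column 6 total 134, leaving 130 − 134 = -4 for the blank.
The known cells in row 6 total 96, leaving 130 − 96 = 34 for the blank.

a = 5, b = 34, x = -4, z = 11, k = 20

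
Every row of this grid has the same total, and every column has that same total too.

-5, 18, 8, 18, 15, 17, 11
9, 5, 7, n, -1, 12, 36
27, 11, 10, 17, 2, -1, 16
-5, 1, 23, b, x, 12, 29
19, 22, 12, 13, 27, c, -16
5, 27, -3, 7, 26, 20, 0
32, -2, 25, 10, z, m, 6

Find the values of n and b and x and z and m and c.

Rows 1 and 3 both sum to 82, so that's the common total.
Row 5 has 19 + 22 + 12 + 13 + 27 − 16 = 77; the blank must be 82 − 77 = 5.
Column 6 has 17 + 12 − 1 + 12 + 5 + 20 = 65; the blank must be 82 − 65 = 17.
Row 7 has 32 − 2 + 25 + 10 + 17 + 6 = 88; the blank must be 82 − 88 = -6.
Column 5 has 15 − 1 + 2 + 27 + 26 − 6 = 63; the blank must be 82 − 63 = 19.
Row 4 has -5 + 1 + 23 + 19 + 12 + 29 = 79; the blank must be 82 − 79 = 3.
Row 2 has 9 + 5 + 7 − 1 + 12 + 36 = 68; the blank must be 82 − 68 = 14.

n = 14, b = 3, x = 19, z = -6, m = 17, c = 5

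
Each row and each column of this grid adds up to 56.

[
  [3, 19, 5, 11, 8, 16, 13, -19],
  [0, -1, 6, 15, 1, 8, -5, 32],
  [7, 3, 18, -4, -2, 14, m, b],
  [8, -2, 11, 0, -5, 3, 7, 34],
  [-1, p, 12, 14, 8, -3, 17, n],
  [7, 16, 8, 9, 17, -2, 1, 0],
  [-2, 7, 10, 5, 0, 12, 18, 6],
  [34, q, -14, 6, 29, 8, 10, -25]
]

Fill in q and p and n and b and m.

Row 8 has 34 − 14 + 6 + 29 + 8 + 10 − 25 = 48; the blank must be 56 − 48 = 8.
Column 7 has 13 − 5 + 7 + 17 + 1 + 18 + 10 = 61; the blank must be 56 − 61 = -5.
Row 3 has 7 + 3 + 18 − 4 − 2 + 14 − 5 = 31; the blank must be 56 − 31 = 25.
Column 2 has 19 − 1 + 3 − 2 + 16 + 7 + 8 = 50; the blank must be 56 − 50 = 6.
Row 5 has -1 + 6 + 12 + 14 + 8 − 3 + 17 = 53; the blank must be 56 − 53 = 3.

q = 8, p = 6, n = 3, b = 25, m = -5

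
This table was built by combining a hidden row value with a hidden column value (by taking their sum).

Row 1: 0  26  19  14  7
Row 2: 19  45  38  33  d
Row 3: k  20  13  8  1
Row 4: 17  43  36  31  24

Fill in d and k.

d = 26, k = -6

The difference between any two rows is the same in every column — this is an addition table with the headers hidden.
Row 2 minus row 1 is 33 − 14 = 19, so its entry in column 5 is 7 + 19 = 26.
Row 3 minus row 1 is 8 − 14 = -6, so its entry in column 1 is 0 + (-6) = -6.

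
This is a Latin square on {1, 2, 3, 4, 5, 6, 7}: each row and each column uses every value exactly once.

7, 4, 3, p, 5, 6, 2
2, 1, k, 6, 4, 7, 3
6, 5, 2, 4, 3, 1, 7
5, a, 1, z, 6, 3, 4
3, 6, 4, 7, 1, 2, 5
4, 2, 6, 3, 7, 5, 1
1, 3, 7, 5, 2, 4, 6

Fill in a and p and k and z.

For row 4, column 2: column 2 already has {1, 2, 3, 4, 5, 6}; that leaves 7.
At (row 2, col 3): row 2 already has {1, 2, 3, 4, 6, 7}, so the value is 5.
Cell (1,4): row 1 already has {2, 3, 4, 5, 6, 7} → 1.
For row 4, column 4: row 4 already has {1, 3, 4, 5, 6, 7}; that leaves 2.

a = 7, p = 1, k = 5, z = 2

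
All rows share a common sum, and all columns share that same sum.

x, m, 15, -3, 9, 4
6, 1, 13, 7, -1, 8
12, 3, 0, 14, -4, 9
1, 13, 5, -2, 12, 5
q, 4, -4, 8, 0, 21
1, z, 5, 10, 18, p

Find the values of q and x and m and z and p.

Rows 2 and 3 both sum to 34, so that's the common total.
Column 6: 4 + 8 + 9 + 5 + 21 = 47, so its missing entry is 34 − 47 = -13.
Row 5: 4 − 4 + 8 + 0 + 21 = 29, so its missing entry is 34 − 29 = 5.
Column 1: 6 + 12 + 1 + 5 + 1 = 25, so its missing entry is 34 − 25 = 9.
Row 1: 9 + 15 − 3 + 9 + 4 = 34, so its missing entry is 34 − 34 = 0.
Row 6: 1 + 5 + 10 + 18 − 13 = 21, so its missing entry is 34 − 21 = 13.

q = 5, x = 9, m = 0, z = 13, p = -13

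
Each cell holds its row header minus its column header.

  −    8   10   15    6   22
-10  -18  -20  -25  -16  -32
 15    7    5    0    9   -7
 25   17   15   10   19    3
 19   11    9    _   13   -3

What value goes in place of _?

4

19 − 15 = 4.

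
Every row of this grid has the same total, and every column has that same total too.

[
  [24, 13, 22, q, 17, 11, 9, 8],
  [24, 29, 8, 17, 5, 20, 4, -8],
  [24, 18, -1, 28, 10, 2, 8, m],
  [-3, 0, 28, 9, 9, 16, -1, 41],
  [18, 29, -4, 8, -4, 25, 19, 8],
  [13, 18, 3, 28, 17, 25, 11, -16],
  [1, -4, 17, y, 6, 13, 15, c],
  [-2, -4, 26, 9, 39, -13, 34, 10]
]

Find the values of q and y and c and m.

Rows 2 and 4 both sum to 99, so that's the common total.
Row 1: 24 + 13 + 22 + 17 + 11 + 9 + 8 = 104, so its missing entry is 99 − 104 = -5.
Row 3: 24 + 18 − 1 + 28 + 10 + 2 + 8 = 89, so its missing entry is 99 − 89 = 10.
Column 8: 8 − 8 + 10 + 41 + 8 − 16 + 10 = 53, so its missing entry is 99 − 53 = 46.
Row 7: 1 − 4 + 17 + 6 + 13 + 15 + 46 = 94, so its missing entry is 99 − 94 = 5.

q = -5, y = 5, c = 46, m = 10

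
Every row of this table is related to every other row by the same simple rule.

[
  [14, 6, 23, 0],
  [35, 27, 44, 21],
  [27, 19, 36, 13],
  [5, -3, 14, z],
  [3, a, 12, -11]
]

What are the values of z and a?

z = -9, a = -5

The difference between any two rows is the same in every column — this is an addition table with the headers hidden.
Row 4 minus row 1 is 5 − 14 = -9, so its entry in column 4 is 0 + (-9) = -9.
Row 5 minus row 1 is 3 − 14 = -11, so its entry in column 2 is 6 + (-11) = -5.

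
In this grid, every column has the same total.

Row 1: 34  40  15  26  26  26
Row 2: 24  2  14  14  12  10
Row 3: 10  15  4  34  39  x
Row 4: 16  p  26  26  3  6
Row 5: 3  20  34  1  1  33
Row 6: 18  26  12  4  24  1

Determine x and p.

Column 3 sums to 105 and so does column 4; that's the common total.
In column 6 the known cells total 76, leaving 105 − 76 = 29.
In column 2 the known cells total 103, leaving 105 − 103 = 2.

x = 29, p = 2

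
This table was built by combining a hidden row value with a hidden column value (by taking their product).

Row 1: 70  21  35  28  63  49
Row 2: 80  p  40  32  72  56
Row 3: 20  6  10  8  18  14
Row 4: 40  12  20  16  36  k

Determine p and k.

Each row is a constant multiple of every other row — this is a multiplication table with the headers hidden.
Row 2 is 40/35 = 8/7 times row 1, so its entry in column 2 is 21 × 8/7 = 24.
Row 4 is 20/35 = 4/7 times row 1, so its entry in column 6 is 49 × 4/7 = 28.

p = 24, k = 28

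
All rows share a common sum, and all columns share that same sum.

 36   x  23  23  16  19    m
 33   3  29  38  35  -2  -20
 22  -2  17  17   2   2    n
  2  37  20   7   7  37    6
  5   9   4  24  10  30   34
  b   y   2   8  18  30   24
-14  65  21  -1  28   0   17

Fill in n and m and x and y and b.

n = 58, m = -3, x = 2, y = 2, b = 32

Rows 2 and 4 both sum to 116, so that's the common total.
Column 1: 36 + 33 + 22 + 2 + 5 − 14 = 84, so its missing entry is 116 − 84 = 32.
Row 6: 32 + 2 + 8 + 18 + 30 + 24 = 114, so its missing entry is 116 − 114 = 2.
Column 2: 3 − 2 + 37 + 9 + 2 + 65 = 114, so its missing entry is 116 − 114 = 2.
Row 1: 36 + 2 + 23 + 23 + 16 + 19 = 119, so its missing entry is 116 − 119 = -3.
Row 3: 22 − 2 + 17 + 17 + 2 + 2 = 58, so its missing entry is 116 − 58 = 58.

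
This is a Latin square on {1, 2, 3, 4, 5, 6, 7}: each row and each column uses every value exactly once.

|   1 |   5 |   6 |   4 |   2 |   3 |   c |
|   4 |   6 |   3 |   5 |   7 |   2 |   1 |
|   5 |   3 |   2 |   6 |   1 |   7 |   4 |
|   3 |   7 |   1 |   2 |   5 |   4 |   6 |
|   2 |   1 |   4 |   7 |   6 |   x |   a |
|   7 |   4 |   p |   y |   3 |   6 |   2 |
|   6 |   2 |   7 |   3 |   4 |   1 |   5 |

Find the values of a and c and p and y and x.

a = 3, c = 7, p = 5, y = 1, x = 5

At (row 1, col 7): row 1 already has {1, 2, 3, 4, 5, 6}, so the value is 7.
Cell (5,7): column 7 already has {1, 2, 4, 5, 6, 7} → 3.
Cell (5,6): row 5 already has {1, 2, 3, 4, 6, 7} → 5.
At (row 6, col 4): column 4 already has {2, 3, 4, 5, 6, 7}, so the value is 1.
Cell (6,3): row 6 already has {1, 2, 3, 4, 6, 7} → 5.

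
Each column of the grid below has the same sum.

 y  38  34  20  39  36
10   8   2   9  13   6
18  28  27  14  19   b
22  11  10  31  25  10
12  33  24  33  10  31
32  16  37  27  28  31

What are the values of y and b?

y = 40, b = 20

The complete columns each total 134.
Column 1 is missing 134 − 94 = 40 (since 10 + 18 + 22 + 12 + 32 = 94).
Column 6 is missing 134 − 114 = 20 (since 36 + 6 + 10 + 31 + 31 = 114).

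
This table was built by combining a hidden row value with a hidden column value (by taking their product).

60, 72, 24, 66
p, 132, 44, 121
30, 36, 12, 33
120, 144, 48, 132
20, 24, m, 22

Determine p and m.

Each row is a constant multiple of every other row — this is a multiplication table with the headers hidden.
Row 2 is 132/72 = 11/6 times row 1, so its entry in column 1 is 60 × 11/6 = 110.
Row 5 is 24/72 = 1/3 times row 1, so its entry in column 3 is 24 × 1/3 = 8.

p = 110, m = 8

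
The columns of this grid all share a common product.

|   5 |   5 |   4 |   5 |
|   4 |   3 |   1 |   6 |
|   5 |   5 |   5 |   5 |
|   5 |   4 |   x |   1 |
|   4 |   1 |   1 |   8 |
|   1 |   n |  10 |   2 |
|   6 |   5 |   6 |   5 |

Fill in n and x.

n = 8, x = 10

Columns 1 and 4 each multiply to 12000, so every column has product 12000.
Column 2: 5×3×5×4×1×5 = 1500, so the missing entry is 12000 ÷ 1500 = 8.
Column 3: 4×1×5×1×10×6 = 1200, so the missing entry is 12000 ÷ 1200 = 10.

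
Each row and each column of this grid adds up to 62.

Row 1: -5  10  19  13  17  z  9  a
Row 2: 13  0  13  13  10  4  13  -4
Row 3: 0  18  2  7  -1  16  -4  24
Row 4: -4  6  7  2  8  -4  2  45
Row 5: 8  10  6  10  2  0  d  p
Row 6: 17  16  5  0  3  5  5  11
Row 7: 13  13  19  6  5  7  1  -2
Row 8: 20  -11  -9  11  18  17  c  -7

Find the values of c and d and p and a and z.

Row 8: 20 − 11 − 9 + 11 + 18 + 17 − 7 = 39, so its missing entry is 62 − 39 = 23.
Column 7: 9 + 13 − 4 + 2 + 5 + 1 + 23 = 49, so its missing entry is 62 − 49 = 13.
Column 6: 4 + 16 − 4 + 0 + 5 + 7 + 17 = 45, so its missing entry is 62 − 45 = 17.
Row 1: -5 + 10 + 19 + 13 + 17 + 17 + 9 = 80, so its missing entry is 62 − 80 = -18.
Row 5: 8 + 10 + 6 + 10 + 2 + 0 + 13 = 49, so its missing entry is 62 − 49 = 13.

c = 23, d = 13, p = 13, a = -18, z = 17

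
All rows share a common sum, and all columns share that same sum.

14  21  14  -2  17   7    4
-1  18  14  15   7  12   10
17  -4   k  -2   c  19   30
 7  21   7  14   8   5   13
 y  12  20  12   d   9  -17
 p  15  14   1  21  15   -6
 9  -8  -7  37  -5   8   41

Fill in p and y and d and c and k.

p = 15, y = 14, d = 25, c = 2, k = 13

Rows 1 and 2 both sum to 75, so that's the common total.
Row 6: 15 + 14 + 1 + 21 + 15 − 6 = 60, so its missing entry is 75 − 60 = 15.
Column 1: 14 − 1 + 17 + 7 + 15 + 9 = 61, so its missing entry is 75 − 61 = 14.
Row 5: 14 + 12 + 20 + 12 + 9 − 17 = 50, so its missing entry is 75 − 50 = 25.
Column 5: 17 + 7 + 8 + 25 + 21 − 5 = 73, so its missing entry is 75 − 73 = 2.
Row 3: 17 − 4 − 2 + 2 + 19 + 30 = 62, so its missing entry is 75 − 62 = 13.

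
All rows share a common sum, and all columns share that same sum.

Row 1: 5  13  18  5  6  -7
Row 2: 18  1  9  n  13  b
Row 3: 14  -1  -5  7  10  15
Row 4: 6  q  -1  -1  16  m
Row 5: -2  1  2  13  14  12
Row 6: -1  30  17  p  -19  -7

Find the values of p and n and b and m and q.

Rows 1 and 3 both sum to 40, so that's the common total.
Column 2: 13 + 1 − 1 + 1 + 30 = 44, so its missing entry is 40 − 44 = -4.
Row 6: -1 + 30 + 17 − 19 − 7 = 20, so its missing entry is 40 − 20 = 20.
Column 4: 5 + 7 − 1 + 13 + 20 = 44, so its missing entry is 40 − 44 = -4.
Row 2: 18 + 1 + 9 − 4 + 13 = 37, so its missing entry is 40 − 37 = 3.
Row 4: 6 − 4 − 1 − 1 + 16 = 16, so its missing entry is 40 − 16 = 24.

p = 20, n = -4, b = 3, m = 24, q = -4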